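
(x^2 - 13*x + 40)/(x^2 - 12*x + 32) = (x - 5)/(x - 4)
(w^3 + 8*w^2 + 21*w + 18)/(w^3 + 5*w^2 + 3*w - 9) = (w + 2)/(w - 1)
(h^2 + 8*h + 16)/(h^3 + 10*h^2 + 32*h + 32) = 1/(h + 2)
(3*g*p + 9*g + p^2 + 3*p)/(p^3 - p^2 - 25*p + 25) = (3*g*p + 9*g + p^2 + 3*p)/(p^3 - p^2 - 25*p + 25)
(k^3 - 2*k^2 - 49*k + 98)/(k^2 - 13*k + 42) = (k^2 + 5*k - 14)/(k - 6)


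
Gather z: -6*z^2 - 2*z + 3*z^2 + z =-3*z^2 - z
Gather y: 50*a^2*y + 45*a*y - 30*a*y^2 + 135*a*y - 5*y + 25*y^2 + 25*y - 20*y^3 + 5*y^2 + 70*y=-20*y^3 + y^2*(30 - 30*a) + y*(50*a^2 + 180*a + 90)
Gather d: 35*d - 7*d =28*d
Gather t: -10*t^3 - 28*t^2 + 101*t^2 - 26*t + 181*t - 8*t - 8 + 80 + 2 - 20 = -10*t^3 + 73*t^2 + 147*t + 54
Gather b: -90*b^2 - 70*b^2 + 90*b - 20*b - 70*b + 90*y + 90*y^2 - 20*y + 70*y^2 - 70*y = -160*b^2 + 160*y^2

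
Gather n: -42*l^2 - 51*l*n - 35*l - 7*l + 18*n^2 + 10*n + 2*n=-42*l^2 - 42*l + 18*n^2 + n*(12 - 51*l)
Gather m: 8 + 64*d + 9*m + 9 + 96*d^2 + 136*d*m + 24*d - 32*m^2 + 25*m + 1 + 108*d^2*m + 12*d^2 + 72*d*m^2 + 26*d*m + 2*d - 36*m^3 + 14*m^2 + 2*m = 108*d^2 + 90*d - 36*m^3 + m^2*(72*d - 18) + m*(108*d^2 + 162*d + 36) + 18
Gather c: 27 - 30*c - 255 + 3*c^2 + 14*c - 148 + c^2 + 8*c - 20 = 4*c^2 - 8*c - 396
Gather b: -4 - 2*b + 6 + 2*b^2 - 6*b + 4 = 2*b^2 - 8*b + 6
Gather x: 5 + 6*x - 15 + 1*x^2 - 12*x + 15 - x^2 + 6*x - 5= 0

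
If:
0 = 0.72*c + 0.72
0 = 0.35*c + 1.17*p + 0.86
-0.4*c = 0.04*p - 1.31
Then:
No Solution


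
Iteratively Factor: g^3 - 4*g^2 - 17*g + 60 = (g - 3)*(g^2 - g - 20) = (g - 3)*(g + 4)*(g - 5)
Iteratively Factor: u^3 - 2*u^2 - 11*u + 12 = (u - 4)*(u^2 + 2*u - 3) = (u - 4)*(u + 3)*(u - 1)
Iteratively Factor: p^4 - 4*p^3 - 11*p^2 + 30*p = (p - 5)*(p^3 + p^2 - 6*p) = (p - 5)*(p - 2)*(p^2 + 3*p) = (p - 5)*(p - 2)*(p + 3)*(p)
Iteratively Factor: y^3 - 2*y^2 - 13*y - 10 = (y + 1)*(y^2 - 3*y - 10) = (y - 5)*(y + 1)*(y + 2)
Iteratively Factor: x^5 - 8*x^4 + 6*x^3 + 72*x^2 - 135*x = (x + 3)*(x^4 - 11*x^3 + 39*x^2 - 45*x) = x*(x + 3)*(x^3 - 11*x^2 + 39*x - 45) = x*(x - 5)*(x + 3)*(x^2 - 6*x + 9) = x*(x - 5)*(x - 3)*(x + 3)*(x - 3)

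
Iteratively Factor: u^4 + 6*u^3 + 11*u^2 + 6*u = (u + 3)*(u^3 + 3*u^2 + 2*u) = u*(u + 3)*(u^2 + 3*u + 2) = u*(u + 2)*(u + 3)*(u + 1)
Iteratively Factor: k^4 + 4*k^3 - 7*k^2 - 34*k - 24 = (k - 3)*(k^3 + 7*k^2 + 14*k + 8) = (k - 3)*(k + 2)*(k^2 + 5*k + 4) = (k - 3)*(k + 2)*(k + 4)*(k + 1)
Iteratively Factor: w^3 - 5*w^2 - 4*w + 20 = (w + 2)*(w^2 - 7*w + 10) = (w - 2)*(w + 2)*(w - 5)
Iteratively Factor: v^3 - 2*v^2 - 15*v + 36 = (v + 4)*(v^2 - 6*v + 9) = (v - 3)*(v + 4)*(v - 3)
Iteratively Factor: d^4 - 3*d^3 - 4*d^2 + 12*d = (d)*(d^3 - 3*d^2 - 4*d + 12) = d*(d - 3)*(d^2 - 4) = d*(d - 3)*(d + 2)*(d - 2)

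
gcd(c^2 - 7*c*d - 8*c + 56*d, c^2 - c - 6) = 1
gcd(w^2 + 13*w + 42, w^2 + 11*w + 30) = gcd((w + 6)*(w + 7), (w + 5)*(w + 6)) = w + 6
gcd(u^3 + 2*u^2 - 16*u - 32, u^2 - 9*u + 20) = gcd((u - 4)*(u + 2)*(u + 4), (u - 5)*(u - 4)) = u - 4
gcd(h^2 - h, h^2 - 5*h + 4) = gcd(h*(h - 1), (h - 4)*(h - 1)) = h - 1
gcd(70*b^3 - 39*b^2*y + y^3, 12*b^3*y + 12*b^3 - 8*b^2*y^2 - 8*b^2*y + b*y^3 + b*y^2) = -2*b + y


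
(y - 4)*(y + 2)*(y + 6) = y^3 + 4*y^2 - 20*y - 48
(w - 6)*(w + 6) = w^2 - 36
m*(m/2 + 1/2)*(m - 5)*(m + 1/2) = m^4/2 - 7*m^3/4 - 7*m^2/2 - 5*m/4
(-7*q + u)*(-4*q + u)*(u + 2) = 28*q^2*u + 56*q^2 - 11*q*u^2 - 22*q*u + u^3 + 2*u^2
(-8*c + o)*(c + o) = -8*c^2 - 7*c*o + o^2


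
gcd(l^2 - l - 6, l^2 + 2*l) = l + 2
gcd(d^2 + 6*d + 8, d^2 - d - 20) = d + 4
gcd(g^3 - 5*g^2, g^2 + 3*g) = g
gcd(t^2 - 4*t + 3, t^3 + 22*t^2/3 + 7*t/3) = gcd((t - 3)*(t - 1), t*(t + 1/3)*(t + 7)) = 1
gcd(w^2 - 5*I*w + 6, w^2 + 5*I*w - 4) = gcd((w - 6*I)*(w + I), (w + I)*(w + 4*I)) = w + I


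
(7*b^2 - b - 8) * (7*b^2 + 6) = 49*b^4 - 7*b^3 - 14*b^2 - 6*b - 48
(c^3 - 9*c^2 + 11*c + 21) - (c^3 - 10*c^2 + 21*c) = c^2 - 10*c + 21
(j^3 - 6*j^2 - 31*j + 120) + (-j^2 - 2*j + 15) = j^3 - 7*j^2 - 33*j + 135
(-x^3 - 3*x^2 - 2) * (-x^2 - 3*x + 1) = x^5 + 6*x^4 + 8*x^3 - x^2 + 6*x - 2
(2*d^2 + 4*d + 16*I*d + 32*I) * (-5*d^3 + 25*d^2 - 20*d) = -10*d^5 + 30*d^4 - 80*I*d^4 + 60*d^3 + 240*I*d^3 - 80*d^2 + 480*I*d^2 - 640*I*d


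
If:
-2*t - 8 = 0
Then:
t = -4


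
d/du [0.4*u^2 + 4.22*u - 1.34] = 0.8*u + 4.22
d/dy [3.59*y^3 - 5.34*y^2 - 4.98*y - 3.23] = 10.77*y^2 - 10.68*y - 4.98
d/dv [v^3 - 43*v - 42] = 3*v^2 - 43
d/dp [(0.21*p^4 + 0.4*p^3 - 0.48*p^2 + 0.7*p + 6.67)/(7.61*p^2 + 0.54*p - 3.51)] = (3.1962*p^5 + 3.3842*p^4 - 2.5164*p^3 - 9.7982*p^2 - 98.1478*p - 6.0588)/(57.9121*p^4 + 8.2188*p^3 - 53.1306*p^2 - 3.7908*p + 12.3201)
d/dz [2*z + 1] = 2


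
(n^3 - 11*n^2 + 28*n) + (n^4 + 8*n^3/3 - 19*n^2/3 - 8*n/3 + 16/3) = n^4 + 11*n^3/3 - 52*n^2/3 + 76*n/3 + 16/3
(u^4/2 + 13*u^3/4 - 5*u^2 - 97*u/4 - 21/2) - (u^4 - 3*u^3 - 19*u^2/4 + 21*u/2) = -u^4/2 + 25*u^3/4 - u^2/4 - 139*u/4 - 21/2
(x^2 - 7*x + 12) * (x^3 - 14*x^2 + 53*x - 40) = x^5 - 21*x^4 + 163*x^3 - 579*x^2 + 916*x - 480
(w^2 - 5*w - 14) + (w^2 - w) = 2*w^2 - 6*w - 14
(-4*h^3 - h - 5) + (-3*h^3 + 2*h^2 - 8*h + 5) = -7*h^3 + 2*h^2 - 9*h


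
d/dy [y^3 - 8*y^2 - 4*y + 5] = 3*y^2 - 16*y - 4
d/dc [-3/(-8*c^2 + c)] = 3*(1 - 16*c)/(c^2*(8*c - 1)^2)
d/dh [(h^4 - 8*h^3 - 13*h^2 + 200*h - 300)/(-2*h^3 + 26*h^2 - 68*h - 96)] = (-h^4 + 14*h^3 - 15*h^2 + 68*h - 550)/(2*(h^4 - 14*h^3 + 33*h^2 + 112*h + 64))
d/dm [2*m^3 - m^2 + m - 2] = 6*m^2 - 2*m + 1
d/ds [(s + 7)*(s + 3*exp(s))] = s + (s + 7)*(3*exp(s) + 1) + 3*exp(s)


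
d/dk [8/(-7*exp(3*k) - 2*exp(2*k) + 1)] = (168*exp(k) + 32)*exp(2*k)/(7*exp(3*k) + 2*exp(2*k) - 1)^2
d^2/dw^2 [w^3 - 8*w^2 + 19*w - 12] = 6*w - 16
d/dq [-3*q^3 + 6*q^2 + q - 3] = -9*q^2 + 12*q + 1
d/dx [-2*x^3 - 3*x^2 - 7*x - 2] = -6*x^2 - 6*x - 7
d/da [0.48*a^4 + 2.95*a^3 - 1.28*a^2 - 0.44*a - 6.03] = 1.92*a^3 + 8.85*a^2 - 2.56*a - 0.44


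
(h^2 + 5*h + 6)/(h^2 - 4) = (h + 3)/(h - 2)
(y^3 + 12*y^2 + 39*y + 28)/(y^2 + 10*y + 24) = (y^2 + 8*y + 7)/(y + 6)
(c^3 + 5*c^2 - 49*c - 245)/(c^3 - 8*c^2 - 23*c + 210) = (c + 7)/(c - 6)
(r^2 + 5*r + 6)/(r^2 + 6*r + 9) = (r + 2)/(r + 3)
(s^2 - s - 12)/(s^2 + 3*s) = (s - 4)/s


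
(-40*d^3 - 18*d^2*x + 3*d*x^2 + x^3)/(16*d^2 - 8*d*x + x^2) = (10*d^2 + 7*d*x + x^2)/(-4*d + x)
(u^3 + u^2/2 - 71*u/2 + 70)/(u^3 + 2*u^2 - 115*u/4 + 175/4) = 2*(u - 4)/(2*u - 5)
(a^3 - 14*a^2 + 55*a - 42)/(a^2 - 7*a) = a - 7 + 6/a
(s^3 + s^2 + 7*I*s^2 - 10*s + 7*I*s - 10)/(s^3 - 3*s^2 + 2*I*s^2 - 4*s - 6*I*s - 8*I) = (s + 5*I)/(s - 4)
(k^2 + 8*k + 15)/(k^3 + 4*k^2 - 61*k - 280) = (k + 3)/(k^2 - k - 56)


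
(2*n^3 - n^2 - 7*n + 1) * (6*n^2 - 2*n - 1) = 12*n^5 - 10*n^4 - 42*n^3 + 21*n^2 + 5*n - 1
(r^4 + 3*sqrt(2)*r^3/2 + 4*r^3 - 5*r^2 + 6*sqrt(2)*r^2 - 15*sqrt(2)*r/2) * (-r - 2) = -r^5 - 6*r^4 - 3*sqrt(2)*r^4/2 - 9*sqrt(2)*r^3 - 3*r^3 - 9*sqrt(2)*r^2/2 + 10*r^2 + 15*sqrt(2)*r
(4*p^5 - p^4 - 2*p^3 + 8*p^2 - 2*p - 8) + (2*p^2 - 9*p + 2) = 4*p^5 - p^4 - 2*p^3 + 10*p^2 - 11*p - 6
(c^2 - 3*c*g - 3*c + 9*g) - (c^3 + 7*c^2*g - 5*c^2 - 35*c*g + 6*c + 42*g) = -c^3 - 7*c^2*g + 6*c^2 + 32*c*g - 9*c - 33*g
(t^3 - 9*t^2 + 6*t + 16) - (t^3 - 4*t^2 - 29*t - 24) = -5*t^2 + 35*t + 40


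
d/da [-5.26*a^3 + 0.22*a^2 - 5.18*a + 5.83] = -15.78*a^2 + 0.44*a - 5.18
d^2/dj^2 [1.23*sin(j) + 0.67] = -1.23*sin(j)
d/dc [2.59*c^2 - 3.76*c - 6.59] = 5.18*c - 3.76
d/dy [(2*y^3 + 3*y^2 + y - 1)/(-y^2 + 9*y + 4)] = (-2*y^4 + 36*y^3 + 52*y^2 + 22*y + 13)/(y^4 - 18*y^3 + 73*y^2 + 72*y + 16)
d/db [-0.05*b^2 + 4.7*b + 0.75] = 4.7 - 0.1*b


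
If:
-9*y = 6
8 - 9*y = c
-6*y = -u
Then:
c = 14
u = -4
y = -2/3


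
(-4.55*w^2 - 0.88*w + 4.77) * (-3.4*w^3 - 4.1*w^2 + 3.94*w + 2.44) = 15.47*w^5 + 21.647*w^4 - 30.537*w^3 - 34.1262*w^2 + 16.6466*w + 11.6388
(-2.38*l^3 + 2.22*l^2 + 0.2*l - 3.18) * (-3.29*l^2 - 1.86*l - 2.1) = 7.8302*l^5 - 2.877*l^4 + 0.210799999999999*l^3 + 5.4282*l^2 + 5.4948*l + 6.678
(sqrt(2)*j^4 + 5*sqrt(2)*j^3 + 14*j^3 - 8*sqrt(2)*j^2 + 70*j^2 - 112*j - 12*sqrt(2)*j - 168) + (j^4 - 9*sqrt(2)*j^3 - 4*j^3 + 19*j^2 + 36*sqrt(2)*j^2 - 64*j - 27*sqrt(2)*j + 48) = j^4 + sqrt(2)*j^4 - 4*sqrt(2)*j^3 + 10*j^3 + 28*sqrt(2)*j^2 + 89*j^2 - 176*j - 39*sqrt(2)*j - 120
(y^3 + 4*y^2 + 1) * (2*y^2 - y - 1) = 2*y^5 + 7*y^4 - 5*y^3 - 2*y^2 - y - 1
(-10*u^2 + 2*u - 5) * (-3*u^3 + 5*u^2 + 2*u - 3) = 30*u^5 - 56*u^4 + 5*u^3 + 9*u^2 - 16*u + 15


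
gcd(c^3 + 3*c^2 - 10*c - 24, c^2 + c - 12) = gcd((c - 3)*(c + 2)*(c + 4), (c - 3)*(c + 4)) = c^2 + c - 12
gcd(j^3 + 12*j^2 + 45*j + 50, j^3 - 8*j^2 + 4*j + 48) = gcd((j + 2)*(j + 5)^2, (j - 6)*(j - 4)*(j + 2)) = j + 2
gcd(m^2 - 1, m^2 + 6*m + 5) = m + 1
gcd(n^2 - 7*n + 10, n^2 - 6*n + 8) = n - 2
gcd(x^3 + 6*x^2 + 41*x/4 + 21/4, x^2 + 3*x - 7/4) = x + 7/2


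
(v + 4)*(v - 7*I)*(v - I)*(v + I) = v^4 + 4*v^3 - 7*I*v^3 + v^2 - 28*I*v^2 + 4*v - 7*I*v - 28*I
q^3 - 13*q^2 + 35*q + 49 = (q - 7)^2*(q + 1)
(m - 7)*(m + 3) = m^2 - 4*m - 21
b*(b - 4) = b^2 - 4*b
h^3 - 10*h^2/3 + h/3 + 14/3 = (h - 7/3)*(h - 2)*(h + 1)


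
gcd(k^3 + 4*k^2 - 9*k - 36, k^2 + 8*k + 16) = k + 4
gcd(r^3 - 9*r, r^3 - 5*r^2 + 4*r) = r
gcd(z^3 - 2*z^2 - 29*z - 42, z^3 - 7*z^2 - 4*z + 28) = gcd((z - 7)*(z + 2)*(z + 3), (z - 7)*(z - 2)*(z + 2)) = z^2 - 5*z - 14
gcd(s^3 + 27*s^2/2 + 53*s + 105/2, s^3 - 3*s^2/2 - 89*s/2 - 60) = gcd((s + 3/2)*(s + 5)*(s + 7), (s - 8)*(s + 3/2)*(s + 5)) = s^2 + 13*s/2 + 15/2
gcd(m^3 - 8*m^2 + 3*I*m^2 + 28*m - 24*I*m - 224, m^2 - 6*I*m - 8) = m - 4*I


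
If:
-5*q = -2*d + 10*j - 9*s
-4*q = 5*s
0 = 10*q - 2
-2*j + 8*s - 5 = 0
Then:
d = -362/25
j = -157/50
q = 1/5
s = -4/25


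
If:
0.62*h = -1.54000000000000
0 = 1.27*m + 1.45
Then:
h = -2.48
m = -1.14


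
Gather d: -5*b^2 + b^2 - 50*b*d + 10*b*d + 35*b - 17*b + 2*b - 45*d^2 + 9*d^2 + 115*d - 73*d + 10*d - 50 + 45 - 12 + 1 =-4*b^2 + 20*b - 36*d^2 + d*(52 - 40*b) - 16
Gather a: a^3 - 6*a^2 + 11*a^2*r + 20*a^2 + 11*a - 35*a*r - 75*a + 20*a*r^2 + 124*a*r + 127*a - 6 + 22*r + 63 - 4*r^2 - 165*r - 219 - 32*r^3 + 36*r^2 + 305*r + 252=a^3 + a^2*(11*r + 14) + a*(20*r^2 + 89*r + 63) - 32*r^3 + 32*r^2 + 162*r + 90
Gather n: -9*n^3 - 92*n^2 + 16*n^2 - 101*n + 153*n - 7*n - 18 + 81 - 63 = -9*n^3 - 76*n^2 + 45*n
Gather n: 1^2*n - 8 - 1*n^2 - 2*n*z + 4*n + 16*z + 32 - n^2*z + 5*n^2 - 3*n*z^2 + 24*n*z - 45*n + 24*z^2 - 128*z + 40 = n^2*(4 - z) + n*(-3*z^2 + 22*z - 40) + 24*z^2 - 112*z + 64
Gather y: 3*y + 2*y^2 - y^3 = -y^3 + 2*y^2 + 3*y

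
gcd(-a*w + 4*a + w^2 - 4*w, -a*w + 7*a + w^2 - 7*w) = -a + w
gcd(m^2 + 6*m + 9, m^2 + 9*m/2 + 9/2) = m + 3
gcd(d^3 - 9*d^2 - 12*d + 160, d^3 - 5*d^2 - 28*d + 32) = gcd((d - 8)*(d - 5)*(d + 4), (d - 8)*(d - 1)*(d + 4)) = d^2 - 4*d - 32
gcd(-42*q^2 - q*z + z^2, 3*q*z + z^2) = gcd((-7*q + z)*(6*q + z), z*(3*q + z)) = 1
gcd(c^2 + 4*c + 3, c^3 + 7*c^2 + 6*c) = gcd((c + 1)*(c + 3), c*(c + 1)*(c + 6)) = c + 1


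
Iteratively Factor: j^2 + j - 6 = (j - 2)*(j + 3)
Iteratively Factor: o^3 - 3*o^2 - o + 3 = (o - 1)*(o^2 - 2*o - 3) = (o - 1)*(o + 1)*(o - 3)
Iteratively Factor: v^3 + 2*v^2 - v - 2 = (v - 1)*(v^2 + 3*v + 2) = (v - 1)*(v + 1)*(v + 2)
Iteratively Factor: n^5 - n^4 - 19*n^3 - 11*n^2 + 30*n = (n)*(n^4 - n^3 - 19*n^2 - 11*n + 30) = n*(n + 2)*(n^3 - 3*n^2 - 13*n + 15) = n*(n - 5)*(n + 2)*(n^2 + 2*n - 3) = n*(n - 5)*(n + 2)*(n + 3)*(n - 1)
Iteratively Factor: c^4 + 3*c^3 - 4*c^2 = (c)*(c^3 + 3*c^2 - 4*c) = c*(c - 1)*(c^2 + 4*c) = c^2*(c - 1)*(c + 4)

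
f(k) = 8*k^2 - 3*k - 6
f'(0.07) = -1.88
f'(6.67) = 103.72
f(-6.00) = 300.00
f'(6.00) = 93.00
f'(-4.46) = -74.36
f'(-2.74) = -46.84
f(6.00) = 264.00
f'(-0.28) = -7.48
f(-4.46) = 166.51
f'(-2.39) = -41.24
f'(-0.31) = -7.96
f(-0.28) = -4.53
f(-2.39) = 46.87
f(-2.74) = 62.28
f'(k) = 16*k - 3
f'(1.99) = 28.84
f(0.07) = -6.17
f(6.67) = 329.90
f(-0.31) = -4.30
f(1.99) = 19.71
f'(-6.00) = -99.00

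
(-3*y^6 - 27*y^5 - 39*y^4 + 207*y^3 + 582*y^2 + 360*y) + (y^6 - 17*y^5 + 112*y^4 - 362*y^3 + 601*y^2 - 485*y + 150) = -2*y^6 - 44*y^5 + 73*y^4 - 155*y^3 + 1183*y^2 - 125*y + 150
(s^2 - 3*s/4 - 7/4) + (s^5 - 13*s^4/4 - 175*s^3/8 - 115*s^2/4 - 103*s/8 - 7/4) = s^5 - 13*s^4/4 - 175*s^3/8 - 111*s^2/4 - 109*s/8 - 7/2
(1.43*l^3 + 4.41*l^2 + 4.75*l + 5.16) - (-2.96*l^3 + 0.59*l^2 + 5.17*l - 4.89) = 4.39*l^3 + 3.82*l^2 - 0.42*l + 10.05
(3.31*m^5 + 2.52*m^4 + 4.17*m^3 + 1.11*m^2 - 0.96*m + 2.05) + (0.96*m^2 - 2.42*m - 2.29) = 3.31*m^5 + 2.52*m^4 + 4.17*m^3 + 2.07*m^2 - 3.38*m - 0.24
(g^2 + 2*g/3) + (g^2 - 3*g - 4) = 2*g^2 - 7*g/3 - 4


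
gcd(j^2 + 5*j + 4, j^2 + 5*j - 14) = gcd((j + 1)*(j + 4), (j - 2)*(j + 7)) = 1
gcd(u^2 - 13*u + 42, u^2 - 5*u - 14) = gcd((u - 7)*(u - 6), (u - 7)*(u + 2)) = u - 7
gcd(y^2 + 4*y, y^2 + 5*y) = y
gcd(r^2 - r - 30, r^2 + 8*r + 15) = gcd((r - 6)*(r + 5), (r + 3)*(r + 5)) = r + 5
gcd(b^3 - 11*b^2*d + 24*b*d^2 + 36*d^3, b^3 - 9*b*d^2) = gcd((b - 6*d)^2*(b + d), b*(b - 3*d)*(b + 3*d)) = 1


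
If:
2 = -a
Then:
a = -2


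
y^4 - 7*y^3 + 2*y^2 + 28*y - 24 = (y - 6)*(y - 2)*(y - 1)*(y + 2)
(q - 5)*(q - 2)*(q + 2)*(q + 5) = q^4 - 29*q^2 + 100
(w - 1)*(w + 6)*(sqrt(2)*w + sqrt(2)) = sqrt(2)*w^3 + 6*sqrt(2)*w^2 - sqrt(2)*w - 6*sqrt(2)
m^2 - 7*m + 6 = (m - 6)*(m - 1)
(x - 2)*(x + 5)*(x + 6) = x^3 + 9*x^2 + 8*x - 60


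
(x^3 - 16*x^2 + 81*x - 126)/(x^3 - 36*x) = (x^2 - 10*x + 21)/(x*(x + 6))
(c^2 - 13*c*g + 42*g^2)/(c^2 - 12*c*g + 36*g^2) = (c - 7*g)/(c - 6*g)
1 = 1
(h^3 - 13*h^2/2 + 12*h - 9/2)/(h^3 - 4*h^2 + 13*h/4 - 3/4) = 2*(h - 3)/(2*h - 1)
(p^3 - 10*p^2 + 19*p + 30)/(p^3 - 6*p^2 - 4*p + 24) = (p^2 - 4*p - 5)/(p^2 - 4)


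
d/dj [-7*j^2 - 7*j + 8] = -14*j - 7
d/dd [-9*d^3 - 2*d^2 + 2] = d*(-27*d - 4)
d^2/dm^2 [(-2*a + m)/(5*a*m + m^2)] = 2*(3*m*(-a - m)*(5*a + m) - (2*a - m)*(5*a + 2*m)^2)/(m^3*(5*a + m)^3)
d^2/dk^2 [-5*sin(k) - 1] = 5*sin(k)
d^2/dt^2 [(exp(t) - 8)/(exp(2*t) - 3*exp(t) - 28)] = (exp(4*t) - 29*exp(3*t) + 240*exp(2*t) - 1052*exp(t) + 1456)*exp(t)/(exp(6*t) - 9*exp(5*t) - 57*exp(4*t) + 477*exp(3*t) + 1596*exp(2*t) - 7056*exp(t) - 21952)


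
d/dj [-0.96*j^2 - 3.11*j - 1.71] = -1.92*j - 3.11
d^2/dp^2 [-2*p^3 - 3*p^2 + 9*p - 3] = -12*p - 6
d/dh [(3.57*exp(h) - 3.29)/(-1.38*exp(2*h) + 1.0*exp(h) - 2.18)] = (4.9266*exp(2*h) - 9.0804*exp(h) - 4.4926)*exp(h)/(1.9044*exp(4*h) - 2.76*exp(3*h) + 7.0168*exp(2*h) - 4.36*exp(h) + 4.7524)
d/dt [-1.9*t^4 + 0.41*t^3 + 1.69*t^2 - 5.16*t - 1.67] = -7.6*t^3 + 1.23*t^2 + 3.38*t - 5.16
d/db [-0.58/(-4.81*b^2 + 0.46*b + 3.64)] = (0.2668 - 5.5796*b)/(-4.81*b^2 + 0.46*b + 3.64)^2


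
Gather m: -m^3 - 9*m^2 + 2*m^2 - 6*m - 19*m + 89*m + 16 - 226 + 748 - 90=-m^3 - 7*m^2 + 64*m + 448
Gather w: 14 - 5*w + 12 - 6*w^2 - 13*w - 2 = -6*w^2 - 18*w + 24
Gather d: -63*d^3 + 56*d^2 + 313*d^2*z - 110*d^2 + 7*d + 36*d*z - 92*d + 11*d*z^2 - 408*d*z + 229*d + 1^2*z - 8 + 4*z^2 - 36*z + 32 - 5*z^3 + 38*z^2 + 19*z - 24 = -63*d^3 + d^2*(313*z - 54) + d*(11*z^2 - 372*z + 144) - 5*z^3 + 42*z^2 - 16*z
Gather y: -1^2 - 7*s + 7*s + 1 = 0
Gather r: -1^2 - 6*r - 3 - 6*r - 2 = -12*r - 6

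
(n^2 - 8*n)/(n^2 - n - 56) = n/(n + 7)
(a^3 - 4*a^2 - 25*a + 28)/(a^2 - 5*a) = (a^3 - 4*a^2 - 25*a + 28)/(a*(a - 5))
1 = 1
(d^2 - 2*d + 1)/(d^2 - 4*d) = (d^2 - 2*d + 1)/(d*(d - 4))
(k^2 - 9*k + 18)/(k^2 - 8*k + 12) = (k - 3)/(k - 2)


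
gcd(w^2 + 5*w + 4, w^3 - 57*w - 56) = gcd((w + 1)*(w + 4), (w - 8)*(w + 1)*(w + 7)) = w + 1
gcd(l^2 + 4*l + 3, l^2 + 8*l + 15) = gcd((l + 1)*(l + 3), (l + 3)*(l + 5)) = l + 3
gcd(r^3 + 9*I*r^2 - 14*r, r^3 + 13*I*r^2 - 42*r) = r^2 + 7*I*r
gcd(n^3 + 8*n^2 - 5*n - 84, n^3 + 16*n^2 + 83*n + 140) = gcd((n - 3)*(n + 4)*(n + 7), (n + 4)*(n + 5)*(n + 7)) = n^2 + 11*n + 28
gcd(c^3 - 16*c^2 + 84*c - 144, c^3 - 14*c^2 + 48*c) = c - 6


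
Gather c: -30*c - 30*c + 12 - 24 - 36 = -60*c - 48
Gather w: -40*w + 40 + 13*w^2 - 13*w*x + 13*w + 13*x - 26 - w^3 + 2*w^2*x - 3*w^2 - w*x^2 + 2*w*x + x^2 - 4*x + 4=-w^3 + w^2*(2*x + 10) + w*(-x^2 - 11*x - 27) + x^2 + 9*x + 18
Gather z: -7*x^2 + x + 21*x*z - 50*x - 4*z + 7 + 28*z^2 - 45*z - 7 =-7*x^2 - 49*x + 28*z^2 + z*(21*x - 49)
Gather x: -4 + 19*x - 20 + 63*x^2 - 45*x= 63*x^2 - 26*x - 24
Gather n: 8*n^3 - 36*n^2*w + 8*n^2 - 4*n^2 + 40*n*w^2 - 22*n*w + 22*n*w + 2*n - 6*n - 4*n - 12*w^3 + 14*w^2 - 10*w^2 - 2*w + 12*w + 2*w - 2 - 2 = 8*n^3 + n^2*(4 - 36*w) + n*(40*w^2 - 8) - 12*w^3 + 4*w^2 + 12*w - 4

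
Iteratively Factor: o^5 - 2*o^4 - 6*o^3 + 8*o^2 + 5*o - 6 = (o + 1)*(o^4 - 3*o^3 - 3*o^2 + 11*o - 6) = (o + 1)*(o + 2)*(o^3 - 5*o^2 + 7*o - 3) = (o - 1)*(o + 1)*(o + 2)*(o^2 - 4*o + 3) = (o - 3)*(o - 1)*(o + 1)*(o + 2)*(o - 1)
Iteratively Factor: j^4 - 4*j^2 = (j)*(j^3 - 4*j) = j*(j - 2)*(j^2 + 2*j) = j*(j - 2)*(j + 2)*(j)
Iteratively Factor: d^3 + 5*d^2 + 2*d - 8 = (d + 4)*(d^2 + d - 2) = (d - 1)*(d + 4)*(d + 2)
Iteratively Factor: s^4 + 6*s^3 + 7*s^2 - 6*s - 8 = (s + 1)*(s^3 + 5*s^2 + 2*s - 8) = (s + 1)*(s + 4)*(s^2 + s - 2) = (s - 1)*(s + 1)*(s + 4)*(s + 2)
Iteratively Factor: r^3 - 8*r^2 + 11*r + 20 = (r - 4)*(r^2 - 4*r - 5) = (r - 4)*(r + 1)*(r - 5)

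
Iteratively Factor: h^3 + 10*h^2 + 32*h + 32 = (h + 2)*(h^2 + 8*h + 16) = (h + 2)*(h + 4)*(h + 4)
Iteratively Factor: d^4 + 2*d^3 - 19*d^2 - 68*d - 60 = (d + 2)*(d^3 - 19*d - 30) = (d + 2)^2*(d^2 - 2*d - 15) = (d + 2)^2*(d + 3)*(d - 5)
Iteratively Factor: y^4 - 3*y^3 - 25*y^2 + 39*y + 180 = (y - 5)*(y^3 + 2*y^2 - 15*y - 36) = (y - 5)*(y + 3)*(y^2 - y - 12) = (y - 5)*(y - 4)*(y + 3)*(y + 3)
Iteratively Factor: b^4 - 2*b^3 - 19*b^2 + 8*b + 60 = (b + 2)*(b^3 - 4*b^2 - 11*b + 30) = (b - 5)*(b + 2)*(b^2 + b - 6) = (b - 5)*(b + 2)*(b + 3)*(b - 2)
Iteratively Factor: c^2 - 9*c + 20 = (c - 5)*(c - 4)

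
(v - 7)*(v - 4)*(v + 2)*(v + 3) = v^4 - 6*v^3 - 21*v^2 + 74*v + 168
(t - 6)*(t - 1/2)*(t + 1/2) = t^3 - 6*t^2 - t/4 + 3/2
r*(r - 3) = r^2 - 3*r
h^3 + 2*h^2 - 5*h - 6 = (h - 2)*(h + 1)*(h + 3)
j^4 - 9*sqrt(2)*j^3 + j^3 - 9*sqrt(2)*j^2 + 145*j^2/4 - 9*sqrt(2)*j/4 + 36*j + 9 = (j + 1/2)^2*(j - 6*sqrt(2))*(j - 3*sqrt(2))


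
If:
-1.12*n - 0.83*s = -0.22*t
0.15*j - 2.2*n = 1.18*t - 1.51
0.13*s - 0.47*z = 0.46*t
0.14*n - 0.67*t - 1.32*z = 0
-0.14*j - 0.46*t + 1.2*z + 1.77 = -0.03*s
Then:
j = -35.90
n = -4.98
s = 8.31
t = 6.00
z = -3.57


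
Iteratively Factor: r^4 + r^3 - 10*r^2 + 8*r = (r)*(r^3 + r^2 - 10*r + 8) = r*(r - 1)*(r^2 + 2*r - 8) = r*(r - 2)*(r - 1)*(r + 4)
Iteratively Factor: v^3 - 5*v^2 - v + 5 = (v + 1)*(v^2 - 6*v + 5) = (v - 1)*(v + 1)*(v - 5)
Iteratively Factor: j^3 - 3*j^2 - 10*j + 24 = (j - 4)*(j^2 + j - 6) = (j - 4)*(j - 2)*(j + 3)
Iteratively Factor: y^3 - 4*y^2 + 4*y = (y - 2)*(y^2 - 2*y) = y*(y - 2)*(y - 2)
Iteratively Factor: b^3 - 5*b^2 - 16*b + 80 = (b - 5)*(b^2 - 16) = (b - 5)*(b + 4)*(b - 4)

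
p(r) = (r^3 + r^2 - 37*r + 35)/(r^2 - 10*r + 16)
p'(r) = (10 - 2*r)*(r^3 + r^2 - 37*r + 35)/(r^2 - 10*r + 16)^2 + (3*r^2 + 2*r - 37)/(r^2 - 10*r + 16) = (r^4 - 20*r^3 + 75*r^2 - 38*r - 242)/(r^4 - 20*r^3 + 132*r^2 - 320*r + 256)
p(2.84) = 9.02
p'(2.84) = -7.35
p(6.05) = -8.76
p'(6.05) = -13.08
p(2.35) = 16.92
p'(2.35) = -37.38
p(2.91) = 8.54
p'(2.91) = -6.46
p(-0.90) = 2.65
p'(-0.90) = -0.20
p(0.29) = 1.85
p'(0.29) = -1.42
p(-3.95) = 1.90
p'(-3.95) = 0.51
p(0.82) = 0.69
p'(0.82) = -3.25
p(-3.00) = 2.33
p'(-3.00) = 0.39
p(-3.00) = 2.33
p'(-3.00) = 0.39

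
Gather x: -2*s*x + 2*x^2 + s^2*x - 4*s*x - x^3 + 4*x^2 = -x^3 + 6*x^2 + x*(s^2 - 6*s)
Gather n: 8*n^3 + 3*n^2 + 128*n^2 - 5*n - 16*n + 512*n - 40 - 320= 8*n^3 + 131*n^2 + 491*n - 360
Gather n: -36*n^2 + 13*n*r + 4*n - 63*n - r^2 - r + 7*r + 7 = -36*n^2 + n*(13*r - 59) - r^2 + 6*r + 7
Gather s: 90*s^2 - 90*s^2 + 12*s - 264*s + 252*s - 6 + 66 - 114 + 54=0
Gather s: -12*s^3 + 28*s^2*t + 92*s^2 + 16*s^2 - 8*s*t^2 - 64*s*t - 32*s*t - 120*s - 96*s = -12*s^3 + s^2*(28*t + 108) + s*(-8*t^2 - 96*t - 216)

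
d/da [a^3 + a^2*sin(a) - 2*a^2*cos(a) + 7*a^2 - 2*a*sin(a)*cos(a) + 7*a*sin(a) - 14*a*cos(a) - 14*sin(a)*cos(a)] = 2*a^2*sin(a) + a^2*cos(a) + 3*a^2 + 16*a*sin(a) + 3*a*cos(a) - 2*a*cos(2*a) + 14*a + 7*sin(a) - sin(2*a) - 14*cos(a) - 14*cos(2*a)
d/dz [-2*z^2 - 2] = -4*z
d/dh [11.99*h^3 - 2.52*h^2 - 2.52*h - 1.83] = 35.97*h^2 - 5.04*h - 2.52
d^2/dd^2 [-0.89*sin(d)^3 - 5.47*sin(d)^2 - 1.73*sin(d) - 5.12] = 2.3975*sin(d) - 2.0025*sin(3*d) - 10.94*cos(2*d)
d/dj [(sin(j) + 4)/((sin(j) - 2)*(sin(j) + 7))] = (-8*sin(j) + cos(j)^2 - 35)*cos(j)/((sin(j) - 2)^2*(sin(j) + 7)^2)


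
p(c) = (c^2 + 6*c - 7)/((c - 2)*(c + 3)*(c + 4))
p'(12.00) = -0.00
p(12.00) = 0.09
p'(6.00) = -0.03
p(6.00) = 0.18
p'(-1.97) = -2.43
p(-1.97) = 1.80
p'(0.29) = -0.26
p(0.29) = 0.21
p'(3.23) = -0.23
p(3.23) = 0.41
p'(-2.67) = -27.99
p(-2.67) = 7.75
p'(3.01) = -0.33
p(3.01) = 0.47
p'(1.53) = -1.43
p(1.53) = -0.38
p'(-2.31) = -5.86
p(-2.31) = 3.09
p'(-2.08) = -3.12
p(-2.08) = 2.10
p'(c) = (2*c + 6)/((c - 2)*(c + 3)*(c + 4)) - (c^2 + 6*c - 7)/((c - 2)*(c + 3)*(c + 4)^2) - (c^2 + 6*c - 7)/((c - 2)*(c + 3)^2*(c + 4)) - (c^2 + 6*c - 7)/((c - 2)^2*(c + 3)*(c + 4)) = (-c^4 - 12*c^3 - 11*c^2 + 22*c - 158)/(c^6 + 10*c^5 + 21*c^4 - 68*c^3 - 236*c^2 + 96*c + 576)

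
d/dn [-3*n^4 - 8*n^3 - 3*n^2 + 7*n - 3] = -12*n^3 - 24*n^2 - 6*n + 7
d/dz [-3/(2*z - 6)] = 3/(2*(z - 3)^2)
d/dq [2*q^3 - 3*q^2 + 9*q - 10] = 6*q^2 - 6*q + 9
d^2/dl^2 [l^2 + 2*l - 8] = 2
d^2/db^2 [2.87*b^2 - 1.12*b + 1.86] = 5.74000000000000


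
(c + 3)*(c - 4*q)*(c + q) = c^3 - 3*c^2*q + 3*c^2 - 4*c*q^2 - 9*c*q - 12*q^2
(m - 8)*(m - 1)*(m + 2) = m^3 - 7*m^2 - 10*m + 16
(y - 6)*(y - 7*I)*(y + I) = y^3 - 6*y^2 - 6*I*y^2 + 7*y + 36*I*y - 42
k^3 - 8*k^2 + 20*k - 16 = (k - 4)*(k - 2)^2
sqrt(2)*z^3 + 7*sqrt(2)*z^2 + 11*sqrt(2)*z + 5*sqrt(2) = (z + 1)*(z + 5)*(sqrt(2)*z + sqrt(2))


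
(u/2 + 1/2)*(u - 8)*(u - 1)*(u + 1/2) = u^4/2 - 15*u^3/4 - 5*u^2/2 + 15*u/4 + 2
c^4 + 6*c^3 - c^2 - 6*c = c*(c - 1)*(c + 1)*(c + 6)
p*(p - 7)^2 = p^3 - 14*p^2 + 49*p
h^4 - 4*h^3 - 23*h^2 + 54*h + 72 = (h - 6)*(h - 3)*(h + 1)*(h + 4)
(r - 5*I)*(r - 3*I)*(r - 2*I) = r^3 - 10*I*r^2 - 31*r + 30*I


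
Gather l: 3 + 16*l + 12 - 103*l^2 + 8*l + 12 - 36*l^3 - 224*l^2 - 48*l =-36*l^3 - 327*l^2 - 24*l + 27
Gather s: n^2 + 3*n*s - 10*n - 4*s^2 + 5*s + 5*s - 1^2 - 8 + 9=n^2 - 10*n - 4*s^2 + s*(3*n + 10)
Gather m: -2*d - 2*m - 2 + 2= -2*d - 2*m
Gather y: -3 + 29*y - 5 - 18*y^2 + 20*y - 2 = -18*y^2 + 49*y - 10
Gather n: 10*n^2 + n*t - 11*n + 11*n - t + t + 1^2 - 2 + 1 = 10*n^2 + n*t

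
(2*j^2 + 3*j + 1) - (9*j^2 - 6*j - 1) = -7*j^2 + 9*j + 2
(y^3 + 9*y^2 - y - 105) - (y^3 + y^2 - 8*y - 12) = 8*y^2 + 7*y - 93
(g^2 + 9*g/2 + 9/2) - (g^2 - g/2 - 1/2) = 5*g + 5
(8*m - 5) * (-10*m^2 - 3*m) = -80*m^3 + 26*m^2 + 15*m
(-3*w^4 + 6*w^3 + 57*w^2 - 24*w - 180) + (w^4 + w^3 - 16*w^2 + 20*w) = -2*w^4 + 7*w^3 + 41*w^2 - 4*w - 180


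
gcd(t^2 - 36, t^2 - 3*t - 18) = t - 6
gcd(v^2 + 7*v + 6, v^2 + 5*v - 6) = v + 6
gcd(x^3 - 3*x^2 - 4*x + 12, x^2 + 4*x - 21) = x - 3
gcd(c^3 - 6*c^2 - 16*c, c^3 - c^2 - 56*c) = c^2 - 8*c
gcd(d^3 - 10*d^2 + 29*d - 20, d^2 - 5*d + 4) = d^2 - 5*d + 4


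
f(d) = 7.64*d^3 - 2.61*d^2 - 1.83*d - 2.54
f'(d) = 22.92*d^2 - 5.22*d - 1.83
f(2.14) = 56.47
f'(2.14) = 91.96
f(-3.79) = -449.02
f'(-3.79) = 347.18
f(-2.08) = -78.78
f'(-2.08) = 108.19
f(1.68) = 23.25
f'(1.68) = 54.09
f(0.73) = -2.29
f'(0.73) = 6.57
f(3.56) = 302.57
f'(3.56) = 270.07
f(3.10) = 194.31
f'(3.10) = 202.25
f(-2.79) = -183.67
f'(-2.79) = 191.15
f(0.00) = -2.54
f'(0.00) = -1.83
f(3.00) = 174.76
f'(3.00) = 188.79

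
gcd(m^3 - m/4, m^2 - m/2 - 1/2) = m + 1/2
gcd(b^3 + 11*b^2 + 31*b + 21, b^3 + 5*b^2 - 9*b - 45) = b + 3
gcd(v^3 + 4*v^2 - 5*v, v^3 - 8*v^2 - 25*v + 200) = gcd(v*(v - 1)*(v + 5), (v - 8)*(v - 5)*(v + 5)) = v + 5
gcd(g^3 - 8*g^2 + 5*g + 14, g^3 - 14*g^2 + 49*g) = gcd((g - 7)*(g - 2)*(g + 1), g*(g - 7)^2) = g - 7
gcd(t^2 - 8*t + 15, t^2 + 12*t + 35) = 1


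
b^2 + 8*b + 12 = (b + 2)*(b + 6)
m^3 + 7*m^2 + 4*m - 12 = (m - 1)*(m + 2)*(m + 6)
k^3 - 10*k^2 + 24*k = k*(k - 6)*(k - 4)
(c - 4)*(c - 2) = c^2 - 6*c + 8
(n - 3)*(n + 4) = n^2 + n - 12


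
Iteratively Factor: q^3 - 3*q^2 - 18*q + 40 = (q + 4)*(q^2 - 7*q + 10) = (q - 5)*(q + 4)*(q - 2)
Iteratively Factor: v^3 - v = (v - 1)*(v^2 + v) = (v - 1)*(v + 1)*(v)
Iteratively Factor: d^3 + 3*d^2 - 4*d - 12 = (d + 3)*(d^2 - 4) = (d - 2)*(d + 3)*(d + 2)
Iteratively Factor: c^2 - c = (c - 1)*(c)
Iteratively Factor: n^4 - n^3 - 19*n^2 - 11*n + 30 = (n + 2)*(n^3 - 3*n^2 - 13*n + 15) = (n - 1)*(n + 2)*(n^2 - 2*n - 15) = (n - 1)*(n + 2)*(n + 3)*(n - 5)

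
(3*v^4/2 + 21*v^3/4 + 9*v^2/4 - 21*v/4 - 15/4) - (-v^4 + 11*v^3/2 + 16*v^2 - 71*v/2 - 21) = 5*v^4/2 - v^3/4 - 55*v^2/4 + 121*v/4 + 69/4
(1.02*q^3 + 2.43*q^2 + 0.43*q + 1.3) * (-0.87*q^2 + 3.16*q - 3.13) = -0.8874*q^5 + 1.1091*q^4 + 4.1121*q^3 - 7.3781*q^2 + 2.7621*q - 4.069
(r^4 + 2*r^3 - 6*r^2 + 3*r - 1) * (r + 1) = r^5 + 3*r^4 - 4*r^3 - 3*r^2 + 2*r - 1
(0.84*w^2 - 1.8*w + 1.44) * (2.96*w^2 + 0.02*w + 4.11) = 2.4864*w^4 - 5.3112*w^3 + 7.6788*w^2 - 7.3692*w + 5.9184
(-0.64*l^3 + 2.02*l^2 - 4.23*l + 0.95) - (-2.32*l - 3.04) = -0.64*l^3 + 2.02*l^2 - 1.91*l + 3.99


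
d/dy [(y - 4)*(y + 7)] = 2*y + 3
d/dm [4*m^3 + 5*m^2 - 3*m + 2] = 12*m^2 + 10*m - 3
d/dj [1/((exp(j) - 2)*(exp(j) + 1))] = (1 - 2*exp(j))*exp(j)/(exp(4*j) - 2*exp(3*j) - 3*exp(2*j) + 4*exp(j) + 4)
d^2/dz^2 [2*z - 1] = 0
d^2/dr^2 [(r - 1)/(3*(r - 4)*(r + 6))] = 2*(r^3 - 3*r^2 + 66*r + 20)/(3*(r^6 + 6*r^5 - 60*r^4 - 280*r^3 + 1440*r^2 + 3456*r - 13824))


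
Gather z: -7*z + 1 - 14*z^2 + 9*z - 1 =-14*z^2 + 2*z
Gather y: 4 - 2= 2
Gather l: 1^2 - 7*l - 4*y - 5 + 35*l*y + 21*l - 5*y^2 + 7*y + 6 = l*(35*y + 14) - 5*y^2 + 3*y + 2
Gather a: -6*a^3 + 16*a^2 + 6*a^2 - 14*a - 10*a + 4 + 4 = -6*a^3 + 22*a^2 - 24*a + 8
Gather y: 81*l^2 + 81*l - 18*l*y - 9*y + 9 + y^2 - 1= 81*l^2 + 81*l + y^2 + y*(-18*l - 9) + 8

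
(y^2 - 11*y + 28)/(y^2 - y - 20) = (-y^2 + 11*y - 28)/(-y^2 + y + 20)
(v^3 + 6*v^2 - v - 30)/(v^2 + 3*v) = v + 3 - 10/v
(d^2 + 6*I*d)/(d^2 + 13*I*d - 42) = d/(d + 7*I)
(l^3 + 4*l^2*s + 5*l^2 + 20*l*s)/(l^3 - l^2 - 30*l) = (l + 4*s)/(l - 6)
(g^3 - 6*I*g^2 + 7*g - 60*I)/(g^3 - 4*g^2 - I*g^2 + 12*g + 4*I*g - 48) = (g - 5*I)/(g - 4)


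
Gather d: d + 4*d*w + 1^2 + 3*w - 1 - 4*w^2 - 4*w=d*(4*w + 1) - 4*w^2 - w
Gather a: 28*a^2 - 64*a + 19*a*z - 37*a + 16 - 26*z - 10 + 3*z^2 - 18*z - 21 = 28*a^2 + a*(19*z - 101) + 3*z^2 - 44*z - 15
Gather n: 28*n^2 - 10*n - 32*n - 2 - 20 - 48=28*n^2 - 42*n - 70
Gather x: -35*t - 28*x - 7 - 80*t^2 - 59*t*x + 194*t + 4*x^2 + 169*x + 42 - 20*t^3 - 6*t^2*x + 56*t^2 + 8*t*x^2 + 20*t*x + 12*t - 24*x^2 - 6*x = -20*t^3 - 24*t^2 + 171*t + x^2*(8*t - 20) + x*(-6*t^2 - 39*t + 135) + 35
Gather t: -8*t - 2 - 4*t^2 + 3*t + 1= -4*t^2 - 5*t - 1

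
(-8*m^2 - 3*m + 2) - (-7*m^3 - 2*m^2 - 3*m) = 7*m^3 - 6*m^2 + 2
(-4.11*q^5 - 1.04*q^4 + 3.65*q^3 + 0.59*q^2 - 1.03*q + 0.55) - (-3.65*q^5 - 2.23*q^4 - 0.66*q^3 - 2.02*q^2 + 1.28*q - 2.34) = -0.46*q^5 + 1.19*q^4 + 4.31*q^3 + 2.61*q^2 - 2.31*q + 2.89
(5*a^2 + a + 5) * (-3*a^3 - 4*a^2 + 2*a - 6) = -15*a^5 - 23*a^4 - 9*a^3 - 48*a^2 + 4*a - 30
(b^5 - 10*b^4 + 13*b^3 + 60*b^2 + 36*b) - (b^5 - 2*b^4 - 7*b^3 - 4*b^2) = -8*b^4 + 20*b^3 + 64*b^2 + 36*b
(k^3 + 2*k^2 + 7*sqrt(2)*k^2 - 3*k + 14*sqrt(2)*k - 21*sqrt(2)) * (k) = k^4 + 2*k^3 + 7*sqrt(2)*k^3 - 3*k^2 + 14*sqrt(2)*k^2 - 21*sqrt(2)*k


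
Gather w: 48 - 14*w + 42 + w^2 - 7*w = w^2 - 21*w + 90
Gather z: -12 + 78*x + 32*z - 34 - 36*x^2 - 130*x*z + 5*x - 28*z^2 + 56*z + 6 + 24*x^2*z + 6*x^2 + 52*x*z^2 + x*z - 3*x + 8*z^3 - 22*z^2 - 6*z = -30*x^2 + 80*x + 8*z^3 + z^2*(52*x - 50) + z*(24*x^2 - 129*x + 82) - 40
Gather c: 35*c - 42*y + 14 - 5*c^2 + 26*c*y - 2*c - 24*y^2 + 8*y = -5*c^2 + c*(26*y + 33) - 24*y^2 - 34*y + 14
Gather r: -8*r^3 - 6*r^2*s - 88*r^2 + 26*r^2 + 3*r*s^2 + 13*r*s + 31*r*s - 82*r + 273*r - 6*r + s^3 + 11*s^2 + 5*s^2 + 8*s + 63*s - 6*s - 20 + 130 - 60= -8*r^3 + r^2*(-6*s - 62) + r*(3*s^2 + 44*s + 185) + s^3 + 16*s^2 + 65*s + 50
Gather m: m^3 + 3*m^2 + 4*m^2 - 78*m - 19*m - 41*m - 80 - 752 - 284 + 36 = m^3 + 7*m^2 - 138*m - 1080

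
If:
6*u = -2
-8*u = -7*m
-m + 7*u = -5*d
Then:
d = 41/105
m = -8/21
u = -1/3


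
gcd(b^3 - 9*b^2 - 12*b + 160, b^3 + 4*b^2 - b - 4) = b + 4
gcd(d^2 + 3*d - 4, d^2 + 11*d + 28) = d + 4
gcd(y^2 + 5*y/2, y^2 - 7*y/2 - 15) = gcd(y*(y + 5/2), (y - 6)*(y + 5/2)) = y + 5/2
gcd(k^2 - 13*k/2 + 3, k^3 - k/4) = k - 1/2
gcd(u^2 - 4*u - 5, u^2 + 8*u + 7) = u + 1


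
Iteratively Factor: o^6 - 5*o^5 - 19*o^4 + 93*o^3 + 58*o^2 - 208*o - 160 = (o + 1)*(o^5 - 6*o^4 - 13*o^3 + 106*o^2 - 48*o - 160) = (o - 2)*(o + 1)*(o^4 - 4*o^3 - 21*o^2 + 64*o + 80) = (o - 2)*(o + 1)*(o + 4)*(o^3 - 8*o^2 + 11*o + 20) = (o - 2)*(o + 1)^2*(o + 4)*(o^2 - 9*o + 20) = (o - 5)*(o - 2)*(o + 1)^2*(o + 4)*(o - 4)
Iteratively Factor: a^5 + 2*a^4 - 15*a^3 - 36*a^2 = (a + 3)*(a^4 - a^3 - 12*a^2) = (a + 3)^2*(a^3 - 4*a^2) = a*(a + 3)^2*(a^2 - 4*a) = a*(a - 4)*(a + 3)^2*(a)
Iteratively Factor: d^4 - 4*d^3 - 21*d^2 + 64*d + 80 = (d - 4)*(d^3 - 21*d - 20) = (d - 4)*(d + 4)*(d^2 - 4*d - 5) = (d - 5)*(d - 4)*(d + 4)*(d + 1)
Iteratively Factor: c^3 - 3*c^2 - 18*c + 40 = (c - 5)*(c^2 + 2*c - 8) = (c - 5)*(c + 4)*(c - 2)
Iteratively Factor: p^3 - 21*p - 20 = (p - 5)*(p^2 + 5*p + 4) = (p - 5)*(p + 1)*(p + 4)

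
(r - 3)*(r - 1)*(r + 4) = r^3 - 13*r + 12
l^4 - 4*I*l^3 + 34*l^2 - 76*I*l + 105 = (l - 7*I)*(l - 3*I)*(l + I)*(l + 5*I)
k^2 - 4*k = k*(k - 4)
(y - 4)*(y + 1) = y^2 - 3*y - 4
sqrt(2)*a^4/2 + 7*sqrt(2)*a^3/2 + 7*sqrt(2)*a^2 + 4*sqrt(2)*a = a*(a + 2)*(a + 4)*(sqrt(2)*a/2 + sqrt(2)/2)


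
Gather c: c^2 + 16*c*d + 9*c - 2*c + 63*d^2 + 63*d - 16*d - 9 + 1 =c^2 + c*(16*d + 7) + 63*d^2 + 47*d - 8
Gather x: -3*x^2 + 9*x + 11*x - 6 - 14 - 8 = -3*x^2 + 20*x - 28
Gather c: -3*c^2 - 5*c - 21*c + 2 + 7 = -3*c^2 - 26*c + 9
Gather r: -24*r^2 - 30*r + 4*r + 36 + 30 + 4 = -24*r^2 - 26*r + 70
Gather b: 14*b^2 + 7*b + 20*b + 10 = 14*b^2 + 27*b + 10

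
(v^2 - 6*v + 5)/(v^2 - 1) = (v - 5)/(v + 1)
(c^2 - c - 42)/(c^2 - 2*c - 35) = (c + 6)/(c + 5)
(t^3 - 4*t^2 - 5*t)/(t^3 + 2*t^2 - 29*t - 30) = t/(t + 6)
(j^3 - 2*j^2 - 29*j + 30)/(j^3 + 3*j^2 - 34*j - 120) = (j - 1)/(j + 4)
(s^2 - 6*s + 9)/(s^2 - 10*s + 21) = (s - 3)/(s - 7)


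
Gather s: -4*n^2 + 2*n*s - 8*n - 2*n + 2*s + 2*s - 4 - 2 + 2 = -4*n^2 - 10*n + s*(2*n + 4) - 4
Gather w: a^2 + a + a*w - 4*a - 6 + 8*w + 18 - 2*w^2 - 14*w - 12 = a^2 - 3*a - 2*w^2 + w*(a - 6)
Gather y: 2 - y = 2 - y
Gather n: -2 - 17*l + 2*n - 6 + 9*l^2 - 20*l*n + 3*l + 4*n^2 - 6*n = 9*l^2 - 14*l + 4*n^2 + n*(-20*l - 4) - 8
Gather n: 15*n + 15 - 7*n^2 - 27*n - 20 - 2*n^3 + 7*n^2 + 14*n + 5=-2*n^3 + 2*n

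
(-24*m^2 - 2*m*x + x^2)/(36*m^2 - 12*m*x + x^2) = (4*m + x)/(-6*m + x)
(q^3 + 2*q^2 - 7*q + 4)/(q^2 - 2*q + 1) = q + 4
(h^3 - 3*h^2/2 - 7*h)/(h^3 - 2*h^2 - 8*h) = (h - 7/2)/(h - 4)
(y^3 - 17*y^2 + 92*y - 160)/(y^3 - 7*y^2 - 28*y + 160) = (y - 5)/(y + 5)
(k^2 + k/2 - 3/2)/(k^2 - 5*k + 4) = (k + 3/2)/(k - 4)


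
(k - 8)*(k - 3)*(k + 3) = k^3 - 8*k^2 - 9*k + 72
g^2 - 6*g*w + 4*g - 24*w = (g + 4)*(g - 6*w)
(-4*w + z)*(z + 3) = -4*w*z - 12*w + z^2 + 3*z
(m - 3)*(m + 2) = m^2 - m - 6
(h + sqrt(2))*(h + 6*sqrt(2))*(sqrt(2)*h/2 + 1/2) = sqrt(2)*h^3/2 + 15*h^2/2 + 19*sqrt(2)*h/2 + 6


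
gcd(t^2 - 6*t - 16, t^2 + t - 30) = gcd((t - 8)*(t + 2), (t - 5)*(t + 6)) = 1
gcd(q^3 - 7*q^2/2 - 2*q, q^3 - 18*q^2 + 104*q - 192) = q - 4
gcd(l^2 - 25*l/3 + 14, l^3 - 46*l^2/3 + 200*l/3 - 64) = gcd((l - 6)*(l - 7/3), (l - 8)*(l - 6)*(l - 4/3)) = l - 6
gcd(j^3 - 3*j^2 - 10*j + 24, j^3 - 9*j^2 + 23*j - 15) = 1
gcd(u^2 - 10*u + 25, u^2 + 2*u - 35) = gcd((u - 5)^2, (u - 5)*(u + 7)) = u - 5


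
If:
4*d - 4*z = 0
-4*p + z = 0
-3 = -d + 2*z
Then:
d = -3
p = -3/4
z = -3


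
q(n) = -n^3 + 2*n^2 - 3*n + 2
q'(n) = -3*n^2 + 4*n - 3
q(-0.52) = 4.24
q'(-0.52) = -5.89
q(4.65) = -69.25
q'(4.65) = -49.27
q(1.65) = -2.00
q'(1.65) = -4.57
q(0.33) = 1.19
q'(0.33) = -2.01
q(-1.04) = 8.41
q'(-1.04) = -10.40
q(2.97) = -15.47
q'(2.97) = -17.58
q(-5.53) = 248.86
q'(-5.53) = -116.86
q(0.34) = 1.17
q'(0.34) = -1.99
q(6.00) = -160.00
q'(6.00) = -87.00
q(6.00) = -160.00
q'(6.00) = -87.00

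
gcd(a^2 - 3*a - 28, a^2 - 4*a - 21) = a - 7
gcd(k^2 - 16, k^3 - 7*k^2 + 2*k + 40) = k - 4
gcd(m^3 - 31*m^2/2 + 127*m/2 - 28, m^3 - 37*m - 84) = m - 7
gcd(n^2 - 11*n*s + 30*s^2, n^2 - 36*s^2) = -n + 6*s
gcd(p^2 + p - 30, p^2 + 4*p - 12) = p + 6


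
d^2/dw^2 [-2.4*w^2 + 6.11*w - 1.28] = -4.80000000000000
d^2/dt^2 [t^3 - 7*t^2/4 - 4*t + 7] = 6*t - 7/2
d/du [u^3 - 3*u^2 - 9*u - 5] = 3*u^2 - 6*u - 9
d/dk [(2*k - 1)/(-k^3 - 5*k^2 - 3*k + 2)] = (4*k^3 + 7*k^2 - 10*k + 1)/(k^6 + 10*k^5 + 31*k^4 + 26*k^3 - 11*k^2 - 12*k + 4)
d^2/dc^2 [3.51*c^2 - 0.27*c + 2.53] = 7.02000000000000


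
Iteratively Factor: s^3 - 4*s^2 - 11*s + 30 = (s - 2)*(s^2 - 2*s - 15) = (s - 5)*(s - 2)*(s + 3)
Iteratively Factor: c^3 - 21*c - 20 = (c + 1)*(c^2 - c - 20) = (c - 5)*(c + 1)*(c + 4)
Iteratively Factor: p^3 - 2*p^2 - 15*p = (p)*(p^2 - 2*p - 15) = p*(p + 3)*(p - 5)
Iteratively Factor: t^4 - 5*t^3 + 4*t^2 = (t - 4)*(t^3 - t^2) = t*(t - 4)*(t^2 - t) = t*(t - 4)*(t - 1)*(t)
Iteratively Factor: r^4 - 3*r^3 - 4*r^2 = (r)*(r^3 - 3*r^2 - 4*r) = r*(r - 4)*(r^2 + r) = r^2*(r - 4)*(r + 1)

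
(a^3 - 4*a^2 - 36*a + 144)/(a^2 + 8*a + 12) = (a^2 - 10*a + 24)/(a + 2)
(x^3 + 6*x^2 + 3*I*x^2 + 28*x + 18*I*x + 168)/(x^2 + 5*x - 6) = (x^2 + 3*I*x + 28)/(x - 1)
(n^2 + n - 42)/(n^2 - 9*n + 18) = (n + 7)/(n - 3)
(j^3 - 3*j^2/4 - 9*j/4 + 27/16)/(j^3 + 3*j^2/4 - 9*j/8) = (j - 3/2)/j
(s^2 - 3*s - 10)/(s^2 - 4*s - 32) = (-s^2 + 3*s + 10)/(-s^2 + 4*s + 32)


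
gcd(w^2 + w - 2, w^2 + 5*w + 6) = w + 2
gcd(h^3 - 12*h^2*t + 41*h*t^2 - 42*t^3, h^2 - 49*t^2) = -h + 7*t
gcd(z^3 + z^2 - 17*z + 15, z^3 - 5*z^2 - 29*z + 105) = z^2 + 2*z - 15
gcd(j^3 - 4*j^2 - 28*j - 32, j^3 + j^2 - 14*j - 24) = j + 2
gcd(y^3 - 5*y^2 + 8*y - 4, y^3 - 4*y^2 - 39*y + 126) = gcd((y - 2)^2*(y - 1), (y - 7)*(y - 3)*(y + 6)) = 1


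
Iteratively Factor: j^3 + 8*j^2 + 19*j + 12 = (j + 4)*(j^2 + 4*j + 3) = (j + 3)*(j + 4)*(j + 1)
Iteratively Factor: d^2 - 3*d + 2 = (d - 2)*(d - 1)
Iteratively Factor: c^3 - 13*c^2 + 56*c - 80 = (c - 5)*(c^2 - 8*c + 16) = (c - 5)*(c - 4)*(c - 4)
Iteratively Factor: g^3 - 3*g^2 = (g)*(g^2 - 3*g) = g*(g - 3)*(g)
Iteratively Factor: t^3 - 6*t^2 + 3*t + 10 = (t - 5)*(t^2 - t - 2) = (t - 5)*(t + 1)*(t - 2)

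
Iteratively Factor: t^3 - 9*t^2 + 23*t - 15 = (t - 5)*(t^2 - 4*t + 3) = (t - 5)*(t - 1)*(t - 3)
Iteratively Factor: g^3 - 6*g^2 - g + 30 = (g - 3)*(g^2 - 3*g - 10) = (g - 3)*(g + 2)*(g - 5)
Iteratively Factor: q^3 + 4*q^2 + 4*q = (q)*(q^2 + 4*q + 4) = q*(q + 2)*(q + 2)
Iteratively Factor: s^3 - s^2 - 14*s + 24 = (s + 4)*(s^2 - 5*s + 6) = (s - 3)*(s + 4)*(s - 2)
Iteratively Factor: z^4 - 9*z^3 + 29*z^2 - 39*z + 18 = (z - 3)*(z^3 - 6*z^2 + 11*z - 6) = (z - 3)*(z - 1)*(z^2 - 5*z + 6) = (z - 3)^2*(z - 1)*(z - 2)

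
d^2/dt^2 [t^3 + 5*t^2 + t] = 6*t + 10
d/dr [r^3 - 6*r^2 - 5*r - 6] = 3*r^2 - 12*r - 5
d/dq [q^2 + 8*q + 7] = 2*q + 8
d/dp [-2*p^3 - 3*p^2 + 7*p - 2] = -6*p^2 - 6*p + 7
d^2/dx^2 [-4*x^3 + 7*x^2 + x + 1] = 14 - 24*x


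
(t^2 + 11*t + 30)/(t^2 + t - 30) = (t + 5)/(t - 5)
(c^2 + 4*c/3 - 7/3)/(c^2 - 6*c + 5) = (c + 7/3)/(c - 5)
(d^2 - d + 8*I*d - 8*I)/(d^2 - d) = (d + 8*I)/d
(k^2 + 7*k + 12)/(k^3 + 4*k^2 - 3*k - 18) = (k + 4)/(k^2 + k - 6)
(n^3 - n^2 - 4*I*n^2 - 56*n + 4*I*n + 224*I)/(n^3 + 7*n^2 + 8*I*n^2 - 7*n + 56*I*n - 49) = (n^2 - 4*n*(2 + I) + 32*I)/(n^2 + 8*I*n - 7)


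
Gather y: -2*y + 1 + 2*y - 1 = 0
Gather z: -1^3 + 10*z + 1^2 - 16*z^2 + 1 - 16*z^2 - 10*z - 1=-32*z^2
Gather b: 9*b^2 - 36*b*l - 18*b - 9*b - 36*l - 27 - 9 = 9*b^2 + b*(-36*l - 27) - 36*l - 36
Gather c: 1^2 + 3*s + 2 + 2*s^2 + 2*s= 2*s^2 + 5*s + 3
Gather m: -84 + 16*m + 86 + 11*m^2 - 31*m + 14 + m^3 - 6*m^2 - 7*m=m^3 + 5*m^2 - 22*m + 16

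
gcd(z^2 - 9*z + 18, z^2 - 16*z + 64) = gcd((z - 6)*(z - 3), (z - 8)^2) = 1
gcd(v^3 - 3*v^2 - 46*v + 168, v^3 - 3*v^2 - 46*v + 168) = v^3 - 3*v^2 - 46*v + 168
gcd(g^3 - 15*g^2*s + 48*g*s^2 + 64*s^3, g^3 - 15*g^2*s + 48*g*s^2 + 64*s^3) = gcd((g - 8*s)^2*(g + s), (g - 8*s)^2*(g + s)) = g^3 - 15*g^2*s + 48*g*s^2 + 64*s^3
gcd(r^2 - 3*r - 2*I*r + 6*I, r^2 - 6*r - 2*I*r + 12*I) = r - 2*I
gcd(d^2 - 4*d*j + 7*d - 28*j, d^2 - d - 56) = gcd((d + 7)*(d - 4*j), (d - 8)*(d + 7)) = d + 7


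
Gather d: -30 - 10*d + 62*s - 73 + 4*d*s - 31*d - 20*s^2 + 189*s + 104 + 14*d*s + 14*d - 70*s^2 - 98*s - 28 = d*(18*s - 27) - 90*s^2 + 153*s - 27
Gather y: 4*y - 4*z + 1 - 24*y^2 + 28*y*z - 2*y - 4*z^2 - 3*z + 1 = -24*y^2 + y*(28*z + 2) - 4*z^2 - 7*z + 2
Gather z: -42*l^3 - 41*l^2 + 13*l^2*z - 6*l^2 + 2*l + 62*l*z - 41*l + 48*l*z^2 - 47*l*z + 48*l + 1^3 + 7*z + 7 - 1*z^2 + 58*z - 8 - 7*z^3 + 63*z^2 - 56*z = -42*l^3 - 47*l^2 + 9*l - 7*z^3 + z^2*(48*l + 62) + z*(13*l^2 + 15*l + 9)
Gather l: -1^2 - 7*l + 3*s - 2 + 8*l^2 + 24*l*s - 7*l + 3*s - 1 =8*l^2 + l*(24*s - 14) + 6*s - 4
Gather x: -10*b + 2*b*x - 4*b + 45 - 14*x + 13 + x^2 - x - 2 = -14*b + x^2 + x*(2*b - 15) + 56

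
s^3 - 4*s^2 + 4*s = s*(s - 2)^2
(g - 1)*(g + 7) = g^2 + 6*g - 7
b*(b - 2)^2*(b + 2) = b^4 - 2*b^3 - 4*b^2 + 8*b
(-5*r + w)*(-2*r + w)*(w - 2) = 10*r^2*w - 20*r^2 - 7*r*w^2 + 14*r*w + w^3 - 2*w^2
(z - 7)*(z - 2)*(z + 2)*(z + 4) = z^4 - 3*z^3 - 32*z^2 + 12*z + 112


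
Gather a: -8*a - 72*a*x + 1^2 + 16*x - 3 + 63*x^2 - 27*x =a*(-72*x - 8) + 63*x^2 - 11*x - 2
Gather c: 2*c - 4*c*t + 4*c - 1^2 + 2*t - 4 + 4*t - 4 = c*(6 - 4*t) + 6*t - 9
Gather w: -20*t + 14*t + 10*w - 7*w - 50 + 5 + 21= -6*t + 3*w - 24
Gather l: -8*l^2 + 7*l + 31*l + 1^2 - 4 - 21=-8*l^2 + 38*l - 24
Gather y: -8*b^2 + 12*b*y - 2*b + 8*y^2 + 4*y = -8*b^2 - 2*b + 8*y^2 + y*(12*b + 4)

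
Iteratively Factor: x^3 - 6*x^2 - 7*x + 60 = (x + 3)*(x^2 - 9*x + 20) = (x - 5)*(x + 3)*(x - 4)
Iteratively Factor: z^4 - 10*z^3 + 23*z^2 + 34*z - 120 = (z - 5)*(z^3 - 5*z^2 - 2*z + 24) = (z - 5)*(z - 3)*(z^2 - 2*z - 8) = (z - 5)*(z - 4)*(z - 3)*(z + 2)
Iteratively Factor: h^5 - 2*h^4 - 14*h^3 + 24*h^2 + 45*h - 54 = (h - 3)*(h^4 + h^3 - 11*h^2 - 9*h + 18) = (h - 3)*(h + 2)*(h^3 - h^2 - 9*h + 9) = (h - 3)*(h + 2)*(h + 3)*(h^2 - 4*h + 3) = (h - 3)*(h - 1)*(h + 2)*(h + 3)*(h - 3)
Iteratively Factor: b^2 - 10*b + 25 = (b - 5)*(b - 5)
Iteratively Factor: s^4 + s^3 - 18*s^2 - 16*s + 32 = (s - 1)*(s^3 + 2*s^2 - 16*s - 32) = (s - 1)*(s + 2)*(s^2 - 16) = (s - 4)*(s - 1)*(s + 2)*(s + 4)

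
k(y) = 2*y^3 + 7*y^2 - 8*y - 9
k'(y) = 6*y^2 + 14*y - 8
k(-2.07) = 19.81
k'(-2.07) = -11.27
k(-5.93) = -132.46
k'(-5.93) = 119.97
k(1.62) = 4.91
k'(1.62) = 30.43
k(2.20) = 28.58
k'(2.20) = 51.84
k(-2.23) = 21.47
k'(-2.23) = -9.38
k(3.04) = 87.56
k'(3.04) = 90.01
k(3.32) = 114.79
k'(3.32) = 104.61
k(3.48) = 132.22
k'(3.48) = 113.38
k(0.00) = -9.00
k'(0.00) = -8.00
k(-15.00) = -5064.00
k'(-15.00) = 1132.00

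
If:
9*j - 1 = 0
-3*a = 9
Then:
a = -3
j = 1/9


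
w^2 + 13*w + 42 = (w + 6)*(w + 7)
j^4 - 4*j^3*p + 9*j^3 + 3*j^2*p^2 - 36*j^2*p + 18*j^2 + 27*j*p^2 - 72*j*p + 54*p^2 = (j + 3)*(j + 6)*(j - 3*p)*(j - p)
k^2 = k^2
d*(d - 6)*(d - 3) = d^3 - 9*d^2 + 18*d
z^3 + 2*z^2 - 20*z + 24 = (z - 2)^2*(z + 6)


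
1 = 1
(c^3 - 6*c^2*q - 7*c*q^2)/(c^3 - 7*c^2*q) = (c + q)/c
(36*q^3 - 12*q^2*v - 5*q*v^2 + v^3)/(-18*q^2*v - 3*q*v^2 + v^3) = (-2*q + v)/v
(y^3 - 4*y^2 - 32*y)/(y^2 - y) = (y^2 - 4*y - 32)/(y - 1)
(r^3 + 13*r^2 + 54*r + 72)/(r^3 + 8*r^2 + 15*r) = (r^2 + 10*r + 24)/(r*(r + 5))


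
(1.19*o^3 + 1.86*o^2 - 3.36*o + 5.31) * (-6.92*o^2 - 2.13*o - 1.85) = -8.2348*o^5 - 15.4059*o^4 + 17.0879*o^3 - 33.0294*o^2 - 5.0943*o - 9.8235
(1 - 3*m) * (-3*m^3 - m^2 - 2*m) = 9*m^4 + 5*m^2 - 2*m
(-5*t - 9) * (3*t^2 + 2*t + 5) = -15*t^3 - 37*t^2 - 43*t - 45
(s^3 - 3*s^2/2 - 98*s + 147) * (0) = 0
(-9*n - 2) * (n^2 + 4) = -9*n^3 - 2*n^2 - 36*n - 8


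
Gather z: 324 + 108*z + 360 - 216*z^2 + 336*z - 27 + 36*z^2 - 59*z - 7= -180*z^2 + 385*z + 650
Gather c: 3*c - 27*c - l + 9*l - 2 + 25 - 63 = -24*c + 8*l - 40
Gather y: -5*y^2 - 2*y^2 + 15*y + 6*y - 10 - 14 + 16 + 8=-7*y^2 + 21*y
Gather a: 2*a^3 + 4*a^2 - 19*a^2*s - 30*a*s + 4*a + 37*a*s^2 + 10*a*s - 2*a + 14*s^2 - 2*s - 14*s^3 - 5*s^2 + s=2*a^3 + a^2*(4 - 19*s) + a*(37*s^2 - 20*s + 2) - 14*s^3 + 9*s^2 - s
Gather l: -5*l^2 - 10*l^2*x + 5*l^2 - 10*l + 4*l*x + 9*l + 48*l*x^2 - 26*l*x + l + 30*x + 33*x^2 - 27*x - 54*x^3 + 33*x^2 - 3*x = -10*l^2*x + l*(48*x^2 - 22*x) - 54*x^3 + 66*x^2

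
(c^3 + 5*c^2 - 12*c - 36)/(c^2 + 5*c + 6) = (c^2 + 3*c - 18)/(c + 3)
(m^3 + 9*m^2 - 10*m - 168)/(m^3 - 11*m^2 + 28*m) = (m^2 + 13*m + 42)/(m*(m - 7))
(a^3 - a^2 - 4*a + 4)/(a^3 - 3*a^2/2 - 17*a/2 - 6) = 2*(-a^3 + a^2 + 4*a - 4)/(-2*a^3 + 3*a^2 + 17*a + 12)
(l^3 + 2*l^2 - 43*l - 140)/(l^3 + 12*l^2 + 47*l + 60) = (l - 7)/(l + 3)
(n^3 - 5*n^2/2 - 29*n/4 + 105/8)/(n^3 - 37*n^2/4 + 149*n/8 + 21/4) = (4*n^2 + 4*n - 15)/(4*n^2 - 23*n - 6)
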